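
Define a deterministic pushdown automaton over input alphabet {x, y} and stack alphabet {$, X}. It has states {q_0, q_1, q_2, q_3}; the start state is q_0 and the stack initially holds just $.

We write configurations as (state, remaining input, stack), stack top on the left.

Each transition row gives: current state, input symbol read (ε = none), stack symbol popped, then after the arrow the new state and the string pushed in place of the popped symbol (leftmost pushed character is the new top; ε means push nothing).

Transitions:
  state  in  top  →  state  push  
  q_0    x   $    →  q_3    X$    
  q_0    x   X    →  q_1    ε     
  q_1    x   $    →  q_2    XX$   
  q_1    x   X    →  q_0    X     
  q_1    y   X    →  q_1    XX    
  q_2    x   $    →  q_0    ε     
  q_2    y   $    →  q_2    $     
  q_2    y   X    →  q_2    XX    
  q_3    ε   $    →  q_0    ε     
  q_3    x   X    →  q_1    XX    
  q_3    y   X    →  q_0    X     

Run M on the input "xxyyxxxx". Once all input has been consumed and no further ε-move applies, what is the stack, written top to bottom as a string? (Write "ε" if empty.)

(q_0, xxyyxxxx, $)
  read x, top $: go to q_3, push X$ → (q_3, xyyxxxx, X$)
  read x, top X: go to q_1, push XX → (q_1, yyxxxx, XX$)
  read y, top X: go to q_1, push XX → (q_1, yxxxx, XXX$)
  read y, top X: go to q_1, push XX → (q_1, xxxx, XXXX$)
  read x, top X: go to q_0, push X → (q_0, xxx, XXXX$)
  read x, top X: go to q_1, push ε → (q_1, xx, XXX$)
  read x, top X: go to q_0, push X → (q_0, x, XXX$)
  read x, top X: go to q_1, push ε → (q_1, ε, XX$)
All input consumed in state q_1 with stack XX$.

XX$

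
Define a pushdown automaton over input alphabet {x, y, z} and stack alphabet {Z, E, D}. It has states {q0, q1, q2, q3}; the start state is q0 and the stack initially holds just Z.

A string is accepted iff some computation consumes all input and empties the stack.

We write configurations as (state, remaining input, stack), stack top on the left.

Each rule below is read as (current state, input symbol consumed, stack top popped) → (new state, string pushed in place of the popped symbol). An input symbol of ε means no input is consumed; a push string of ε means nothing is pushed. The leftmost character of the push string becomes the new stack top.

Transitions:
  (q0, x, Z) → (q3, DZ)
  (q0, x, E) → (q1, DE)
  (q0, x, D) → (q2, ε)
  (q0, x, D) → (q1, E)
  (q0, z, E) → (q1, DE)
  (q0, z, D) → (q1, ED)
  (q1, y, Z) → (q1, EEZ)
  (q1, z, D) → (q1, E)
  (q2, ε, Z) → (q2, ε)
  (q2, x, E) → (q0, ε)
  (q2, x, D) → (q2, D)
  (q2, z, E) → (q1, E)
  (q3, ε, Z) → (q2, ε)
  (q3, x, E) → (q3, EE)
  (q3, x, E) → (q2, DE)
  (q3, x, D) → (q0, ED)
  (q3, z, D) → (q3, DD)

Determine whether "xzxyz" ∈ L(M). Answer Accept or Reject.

No computation consumes all input and empties the stack.

Reject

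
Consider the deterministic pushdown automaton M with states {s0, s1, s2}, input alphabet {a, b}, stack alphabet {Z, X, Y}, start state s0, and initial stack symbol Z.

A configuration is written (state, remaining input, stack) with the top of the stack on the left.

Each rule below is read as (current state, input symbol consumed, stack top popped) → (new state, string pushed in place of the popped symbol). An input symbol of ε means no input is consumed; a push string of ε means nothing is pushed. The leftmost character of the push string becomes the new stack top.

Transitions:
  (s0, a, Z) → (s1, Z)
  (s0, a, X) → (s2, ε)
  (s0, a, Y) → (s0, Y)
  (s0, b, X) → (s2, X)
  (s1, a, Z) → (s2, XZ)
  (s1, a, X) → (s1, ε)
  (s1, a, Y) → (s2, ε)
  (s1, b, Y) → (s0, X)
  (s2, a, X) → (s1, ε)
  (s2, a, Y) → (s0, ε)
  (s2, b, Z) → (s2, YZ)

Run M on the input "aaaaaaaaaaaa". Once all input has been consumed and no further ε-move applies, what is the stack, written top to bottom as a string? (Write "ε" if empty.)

(s0, aaaaaaaaaaaa, Z)
  read a, top Z: go to s1, push Z → (s1, aaaaaaaaaaa, Z)
  read a, top Z: go to s2, push XZ → (s2, aaaaaaaaaa, XZ)
  read a, top X: go to s1, push ε → (s1, aaaaaaaaa, Z)
  read a, top Z: go to s2, push XZ → (s2, aaaaaaaa, XZ)
  read a, top X: go to s1, push ε → (s1, aaaaaaa, Z)
  read a, top Z: go to s2, push XZ → (s2, aaaaaa, XZ)
  read a, top X: go to s1, push ε → (s1, aaaaa, Z)
  read a, top Z: go to s2, push XZ → (s2, aaaa, XZ)
  read a, top X: go to s1, push ε → (s1, aaa, Z)
  read a, top Z: go to s2, push XZ → (s2, aa, XZ)
  read a, top X: go to s1, push ε → (s1, a, Z)
  read a, top Z: go to s2, push XZ → (s2, ε, XZ)
All input consumed in state s2 with stack XZ.

XZ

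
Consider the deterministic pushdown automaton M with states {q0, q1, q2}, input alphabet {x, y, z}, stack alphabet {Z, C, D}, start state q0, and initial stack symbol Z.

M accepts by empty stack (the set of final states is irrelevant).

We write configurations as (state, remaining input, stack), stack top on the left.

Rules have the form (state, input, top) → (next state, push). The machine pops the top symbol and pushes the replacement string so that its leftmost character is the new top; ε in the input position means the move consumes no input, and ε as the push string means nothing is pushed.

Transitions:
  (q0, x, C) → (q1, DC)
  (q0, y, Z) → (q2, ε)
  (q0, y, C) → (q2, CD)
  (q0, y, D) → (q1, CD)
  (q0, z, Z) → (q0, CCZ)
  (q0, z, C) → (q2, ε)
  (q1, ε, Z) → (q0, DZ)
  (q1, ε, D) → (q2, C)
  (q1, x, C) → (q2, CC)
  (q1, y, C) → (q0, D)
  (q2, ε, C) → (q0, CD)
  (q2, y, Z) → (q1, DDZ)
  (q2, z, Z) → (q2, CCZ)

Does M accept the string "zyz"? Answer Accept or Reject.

Reject

(q0, zyz, Z)
  read z, top Z: go to q0, push CCZ → (q0, yz, CCZ)
  read y, top C: go to q2, push CD → (q2, z, CDCZ)
  ε-move, top C: go to q0, push CD → (q0, z, CDDCZ)
  read z, top C: go to q2, push ε → (q2, ε, DDCZ)
All input consumed; stack is DDCZ, not empty, and no further ε-move applies.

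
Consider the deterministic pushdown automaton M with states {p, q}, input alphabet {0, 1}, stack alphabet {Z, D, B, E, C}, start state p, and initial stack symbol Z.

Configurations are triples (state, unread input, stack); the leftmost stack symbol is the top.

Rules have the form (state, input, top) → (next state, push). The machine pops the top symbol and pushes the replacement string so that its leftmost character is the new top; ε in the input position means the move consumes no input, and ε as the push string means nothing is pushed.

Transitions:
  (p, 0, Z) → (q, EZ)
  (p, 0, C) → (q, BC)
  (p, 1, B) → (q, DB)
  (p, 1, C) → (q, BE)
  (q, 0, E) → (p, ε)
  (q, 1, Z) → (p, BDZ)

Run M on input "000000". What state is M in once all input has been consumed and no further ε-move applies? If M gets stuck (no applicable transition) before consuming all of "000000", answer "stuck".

p

(p, 000000, Z)
  read 0, top Z: go to q, push EZ → (q, 00000, EZ)
  read 0, top E: go to p, push ε → (p, 0000, Z)
  read 0, top Z: go to q, push EZ → (q, 000, EZ)
  read 0, top E: go to p, push ε → (p, 00, Z)
  read 0, top Z: go to q, push EZ → (q, 0, EZ)
  read 0, top E: go to p, push ε → (p, ε, Z)
All input consumed; M is in state p.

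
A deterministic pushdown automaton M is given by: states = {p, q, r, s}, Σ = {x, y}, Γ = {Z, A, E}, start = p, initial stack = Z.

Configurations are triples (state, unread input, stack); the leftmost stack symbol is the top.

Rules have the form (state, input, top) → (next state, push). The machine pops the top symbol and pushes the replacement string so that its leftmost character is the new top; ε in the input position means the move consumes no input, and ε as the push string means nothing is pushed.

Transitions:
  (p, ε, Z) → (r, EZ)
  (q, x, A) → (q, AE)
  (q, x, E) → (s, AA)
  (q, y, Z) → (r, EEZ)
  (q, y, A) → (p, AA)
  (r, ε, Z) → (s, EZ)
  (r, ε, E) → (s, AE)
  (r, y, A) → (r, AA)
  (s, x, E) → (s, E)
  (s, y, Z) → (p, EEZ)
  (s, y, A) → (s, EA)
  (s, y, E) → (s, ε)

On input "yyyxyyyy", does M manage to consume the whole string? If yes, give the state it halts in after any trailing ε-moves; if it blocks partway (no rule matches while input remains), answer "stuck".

s

(p, yyyxyyyy, Z) ⊢ (r, yyyxyyyy, EZ) ⊢ (s, yyyxyyyy, AEZ) ⊢ (s, yyxyyyy, EAEZ) ⊢ (s, yxyyyy, AEZ) ⊢ (s, xyyyy, EAEZ) ⊢ (s, yyyy, EAEZ) ⊢ (s, yyy, AEZ) ⊢ (s, yy, EAEZ) ⊢ (s, y, AEZ) ⊢ (s, ε, EAEZ)
All input consumed; M is in state s.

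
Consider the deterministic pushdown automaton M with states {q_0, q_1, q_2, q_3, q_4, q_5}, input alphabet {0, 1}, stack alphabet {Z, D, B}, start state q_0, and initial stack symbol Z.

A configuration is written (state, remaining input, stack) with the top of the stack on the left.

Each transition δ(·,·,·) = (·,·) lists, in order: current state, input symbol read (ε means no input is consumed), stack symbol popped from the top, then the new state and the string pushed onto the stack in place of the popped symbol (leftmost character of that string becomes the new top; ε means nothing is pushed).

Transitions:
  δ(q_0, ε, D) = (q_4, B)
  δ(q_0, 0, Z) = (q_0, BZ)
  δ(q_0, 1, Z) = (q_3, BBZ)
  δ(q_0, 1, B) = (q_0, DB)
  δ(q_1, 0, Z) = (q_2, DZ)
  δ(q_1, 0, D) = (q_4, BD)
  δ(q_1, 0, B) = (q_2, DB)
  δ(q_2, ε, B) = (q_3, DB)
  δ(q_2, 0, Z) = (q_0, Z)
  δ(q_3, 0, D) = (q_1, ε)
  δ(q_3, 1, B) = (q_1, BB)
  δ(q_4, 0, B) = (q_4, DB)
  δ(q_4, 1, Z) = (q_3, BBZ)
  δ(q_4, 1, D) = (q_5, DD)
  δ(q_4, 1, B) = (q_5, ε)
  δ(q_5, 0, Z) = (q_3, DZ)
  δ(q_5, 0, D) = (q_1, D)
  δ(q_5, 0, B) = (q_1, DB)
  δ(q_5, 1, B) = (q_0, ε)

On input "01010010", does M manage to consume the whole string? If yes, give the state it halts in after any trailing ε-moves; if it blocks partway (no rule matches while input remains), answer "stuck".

q_1

(q_0, 01010010, Z) ⊢ (q_0, 1010010, BZ) ⊢ (q_0, 010010, DBZ) ⊢ (q_4, 010010, BBZ) ⊢ (q_4, 10010, DBBZ) ⊢ (q_5, 0010, DDBBZ) ⊢ (q_1, 010, DDBBZ) ⊢ (q_4, 10, BDDBBZ) ⊢ (q_5, 0, DDBBZ) ⊢ (q_1, ε, DDBBZ)
All input consumed; M is in state q_1.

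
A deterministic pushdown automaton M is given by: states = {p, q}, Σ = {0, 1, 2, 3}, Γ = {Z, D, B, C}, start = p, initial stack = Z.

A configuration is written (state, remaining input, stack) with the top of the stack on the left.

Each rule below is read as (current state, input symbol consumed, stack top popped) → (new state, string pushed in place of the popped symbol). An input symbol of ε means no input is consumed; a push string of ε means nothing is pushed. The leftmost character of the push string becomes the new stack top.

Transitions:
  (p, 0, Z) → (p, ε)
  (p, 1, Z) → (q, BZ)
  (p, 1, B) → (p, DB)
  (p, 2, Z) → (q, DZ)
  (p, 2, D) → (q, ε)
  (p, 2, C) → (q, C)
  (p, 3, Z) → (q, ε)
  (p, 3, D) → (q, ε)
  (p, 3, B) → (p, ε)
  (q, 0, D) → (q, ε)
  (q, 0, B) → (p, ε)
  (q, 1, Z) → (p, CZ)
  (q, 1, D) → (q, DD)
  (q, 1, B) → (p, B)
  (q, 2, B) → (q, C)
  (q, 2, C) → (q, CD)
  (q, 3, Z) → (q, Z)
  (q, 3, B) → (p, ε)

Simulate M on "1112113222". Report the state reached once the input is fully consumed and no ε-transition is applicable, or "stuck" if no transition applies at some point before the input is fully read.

q

(p, 1112113222, Z)
  read 1, top Z: go to q, push BZ → (q, 112113222, BZ)
  read 1, top B: go to p, push B → (p, 12113222, BZ)
  read 1, top B: go to p, push DB → (p, 2113222, DBZ)
  read 2, top D: go to q, push ε → (q, 113222, BZ)
  read 1, top B: go to p, push B → (p, 13222, BZ)
  read 1, top B: go to p, push DB → (p, 3222, DBZ)
  read 3, top D: go to q, push ε → (q, 222, BZ)
  read 2, top B: go to q, push C → (q, 22, CZ)
  read 2, top C: go to q, push CD → (q, 2, CDZ)
  read 2, top C: go to q, push CD → (q, ε, CDDZ)
All input consumed; M is in state q.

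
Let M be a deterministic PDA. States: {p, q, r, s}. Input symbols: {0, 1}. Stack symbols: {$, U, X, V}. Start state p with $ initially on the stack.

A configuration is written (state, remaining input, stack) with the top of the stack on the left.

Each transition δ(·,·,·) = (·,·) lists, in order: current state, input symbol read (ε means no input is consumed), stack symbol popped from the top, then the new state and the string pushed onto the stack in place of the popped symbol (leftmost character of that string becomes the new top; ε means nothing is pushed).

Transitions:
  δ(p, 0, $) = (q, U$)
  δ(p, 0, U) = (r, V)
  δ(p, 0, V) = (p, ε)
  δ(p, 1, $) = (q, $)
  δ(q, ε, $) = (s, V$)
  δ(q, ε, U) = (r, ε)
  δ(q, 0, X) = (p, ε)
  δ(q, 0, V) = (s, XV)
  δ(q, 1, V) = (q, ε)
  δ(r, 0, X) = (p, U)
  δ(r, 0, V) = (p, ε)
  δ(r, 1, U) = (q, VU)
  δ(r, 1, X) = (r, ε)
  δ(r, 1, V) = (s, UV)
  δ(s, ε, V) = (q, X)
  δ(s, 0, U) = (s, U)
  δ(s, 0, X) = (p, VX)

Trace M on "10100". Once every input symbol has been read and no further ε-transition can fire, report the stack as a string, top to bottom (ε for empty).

(p, 10100, $)
  read 1, top $: go to q, push $ → (q, 0100, $)
  ε-move, top $: go to s, push V$ → (s, 0100, V$)
  ε-move, top V: go to q, push X → (q, 0100, X$)
  read 0, top X: go to p, push ε → (p, 100, $)
  read 1, top $: go to q, push $ → (q, 00, $)
  ε-move, top $: go to s, push V$ → (s, 00, V$)
  ε-move, top V: go to q, push X → (q, 00, X$)
  read 0, top X: go to p, push ε → (p, 0, $)
  read 0, top $: go to q, push U$ → (q, ε, U$)
  ε-move, top U: go to r, push ε → (r, ε, $)
All input consumed in state r with stack $.

$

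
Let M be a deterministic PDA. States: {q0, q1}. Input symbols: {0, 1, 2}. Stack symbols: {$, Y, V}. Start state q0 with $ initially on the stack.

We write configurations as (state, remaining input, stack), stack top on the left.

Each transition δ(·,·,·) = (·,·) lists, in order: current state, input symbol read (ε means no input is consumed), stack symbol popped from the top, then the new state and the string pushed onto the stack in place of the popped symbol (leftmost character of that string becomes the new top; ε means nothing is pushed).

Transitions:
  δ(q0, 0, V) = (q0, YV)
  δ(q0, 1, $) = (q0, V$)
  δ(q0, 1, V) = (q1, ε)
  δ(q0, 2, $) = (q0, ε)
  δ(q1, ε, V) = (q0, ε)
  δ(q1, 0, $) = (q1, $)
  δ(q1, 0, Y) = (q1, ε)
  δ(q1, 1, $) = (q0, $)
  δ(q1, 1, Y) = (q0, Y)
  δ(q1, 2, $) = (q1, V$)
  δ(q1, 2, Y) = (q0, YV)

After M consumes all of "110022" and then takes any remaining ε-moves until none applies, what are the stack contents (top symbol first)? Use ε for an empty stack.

ε

(q0, 110022, $)
  read 1, top $: go to q0, push V$ → (q0, 10022, V$)
  read 1, top V: go to q1, push ε → (q1, 0022, $)
  read 0, top $: go to q1, push $ → (q1, 022, $)
  read 0, top $: go to q1, push $ → (q1, 22, $)
  read 2, top $: go to q1, push V$ → (q1, 2, V$)
  ε-move, top V: go to q0, push ε → (q0, 2, $)
  read 2, top $: go to q0, push ε → (q0, ε, ε)
All input consumed in state q0 with stack ε.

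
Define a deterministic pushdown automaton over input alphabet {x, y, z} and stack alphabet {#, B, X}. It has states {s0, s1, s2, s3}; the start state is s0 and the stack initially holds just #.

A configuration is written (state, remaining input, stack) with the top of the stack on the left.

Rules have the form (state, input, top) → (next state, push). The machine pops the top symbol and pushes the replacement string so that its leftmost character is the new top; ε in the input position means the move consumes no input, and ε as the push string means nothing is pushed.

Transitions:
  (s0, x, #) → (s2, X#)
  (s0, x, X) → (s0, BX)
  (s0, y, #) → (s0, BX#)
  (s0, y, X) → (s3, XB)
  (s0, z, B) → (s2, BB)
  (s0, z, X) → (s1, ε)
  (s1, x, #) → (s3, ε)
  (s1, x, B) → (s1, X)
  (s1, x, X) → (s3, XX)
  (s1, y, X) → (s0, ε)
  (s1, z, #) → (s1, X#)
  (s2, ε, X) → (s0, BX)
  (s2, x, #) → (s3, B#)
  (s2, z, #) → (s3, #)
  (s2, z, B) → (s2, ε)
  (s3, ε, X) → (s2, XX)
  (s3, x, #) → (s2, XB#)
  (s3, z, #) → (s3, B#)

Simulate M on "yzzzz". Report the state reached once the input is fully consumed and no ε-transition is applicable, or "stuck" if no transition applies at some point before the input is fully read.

s2

(s0, yzzzz, #)
  read y, top #: go to s0, push BX# → (s0, zzzz, BX#)
  read z, top B: go to s2, push BB → (s2, zzz, BBX#)
  read z, top B: go to s2, push ε → (s2, zz, BX#)
  read z, top B: go to s2, push ε → (s2, z, X#)
  ε-move, top X: go to s0, push BX → (s0, z, BX#)
  read z, top B: go to s2, push BB → (s2, ε, BBX#)
All input consumed; M is in state s2.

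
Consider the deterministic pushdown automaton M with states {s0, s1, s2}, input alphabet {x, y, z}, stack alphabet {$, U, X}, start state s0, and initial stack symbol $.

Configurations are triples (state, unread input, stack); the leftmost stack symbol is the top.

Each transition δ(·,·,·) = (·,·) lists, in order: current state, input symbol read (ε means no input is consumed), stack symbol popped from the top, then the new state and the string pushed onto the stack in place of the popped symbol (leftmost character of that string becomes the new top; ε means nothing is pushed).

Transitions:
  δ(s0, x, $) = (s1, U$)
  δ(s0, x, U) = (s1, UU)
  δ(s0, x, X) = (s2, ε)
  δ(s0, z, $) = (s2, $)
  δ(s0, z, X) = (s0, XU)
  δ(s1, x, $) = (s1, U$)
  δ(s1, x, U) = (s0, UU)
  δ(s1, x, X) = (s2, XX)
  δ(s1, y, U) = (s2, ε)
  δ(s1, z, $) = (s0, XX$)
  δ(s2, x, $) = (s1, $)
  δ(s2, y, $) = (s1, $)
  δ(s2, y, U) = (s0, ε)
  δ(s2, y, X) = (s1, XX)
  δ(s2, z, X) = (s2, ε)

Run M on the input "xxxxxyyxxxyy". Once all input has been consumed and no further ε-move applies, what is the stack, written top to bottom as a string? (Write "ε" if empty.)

(s0, xxxxxyyxxxyy, $)
  read x, top $: go to s1, push U$ → (s1, xxxxyyxxxyy, U$)
  read x, top U: go to s0, push UU → (s0, xxxyyxxxyy, UU$)
  read x, top U: go to s1, push UU → (s1, xxyyxxxyy, UUU$)
  read x, top U: go to s0, push UU → (s0, xyyxxxyy, UUUU$)
  read x, top U: go to s1, push UU → (s1, yyxxxyy, UUUUU$)
  read y, top U: go to s2, push ε → (s2, yxxxyy, UUUU$)
  read y, top U: go to s0, push ε → (s0, xxxyy, UUU$)
  read x, top U: go to s1, push UU → (s1, xxyy, UUUU$)
  read x, top U: go to s0, push UU → (s0, xyy, UUUUU$)
  read x, top U: go to s1, push UU → (s1, yy, UUUUUU$)
  read y, top U: go to s2, push ε → (s2, y, UUUUU$)
  read y, top U: go to s0, push ε → (s0, ε, UUUU$)
All input consumed in state s0 with stack UUUU$.

UUUU$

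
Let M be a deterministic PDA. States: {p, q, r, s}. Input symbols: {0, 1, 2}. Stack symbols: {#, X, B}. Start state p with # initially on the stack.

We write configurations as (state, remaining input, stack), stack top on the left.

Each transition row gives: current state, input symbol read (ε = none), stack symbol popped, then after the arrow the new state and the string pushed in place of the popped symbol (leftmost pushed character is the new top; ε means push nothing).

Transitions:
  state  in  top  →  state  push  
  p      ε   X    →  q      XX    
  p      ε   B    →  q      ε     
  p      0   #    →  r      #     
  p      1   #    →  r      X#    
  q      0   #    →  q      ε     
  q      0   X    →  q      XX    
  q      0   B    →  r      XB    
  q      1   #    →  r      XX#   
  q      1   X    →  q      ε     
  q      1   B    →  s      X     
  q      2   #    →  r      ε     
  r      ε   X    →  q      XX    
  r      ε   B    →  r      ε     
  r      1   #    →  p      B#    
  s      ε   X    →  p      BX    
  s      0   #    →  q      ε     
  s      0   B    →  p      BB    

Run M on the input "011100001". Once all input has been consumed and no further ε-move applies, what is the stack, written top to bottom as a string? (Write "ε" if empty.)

(p, 011100001, #)
  read 0, top #: go to r, push # → (r, 11100001, #)
  read 1, top #: go to p, push B# → (p, 1100001, B#)
  ε-move, top B: go to q, push ε → (q, 1100001, #)
  read 1, top #: go to r, push XX# → (r, 100001, XX#)
  ε-move, top X: go to q, push XX → (q, 100001, XXX#)
  read 1, top X: go to q, push ε → (q, 00001, XX#)
  read 0, top X: go to q, push XX → (q, 0001, XXX#)
  read 0, top X: go to q, push XX → (q, 001, XXXX#)
  read 0, top X: go to q, push XX → (q, 01, XXXXX#)
  read 0, top X: go to q, push XX → (q, 1, XXXXXX#)
  read 1, top X: go to q, push ε → (q, ε, XXXXX#)
All input consumed in state q with stack XXXXX#.

XXXXX#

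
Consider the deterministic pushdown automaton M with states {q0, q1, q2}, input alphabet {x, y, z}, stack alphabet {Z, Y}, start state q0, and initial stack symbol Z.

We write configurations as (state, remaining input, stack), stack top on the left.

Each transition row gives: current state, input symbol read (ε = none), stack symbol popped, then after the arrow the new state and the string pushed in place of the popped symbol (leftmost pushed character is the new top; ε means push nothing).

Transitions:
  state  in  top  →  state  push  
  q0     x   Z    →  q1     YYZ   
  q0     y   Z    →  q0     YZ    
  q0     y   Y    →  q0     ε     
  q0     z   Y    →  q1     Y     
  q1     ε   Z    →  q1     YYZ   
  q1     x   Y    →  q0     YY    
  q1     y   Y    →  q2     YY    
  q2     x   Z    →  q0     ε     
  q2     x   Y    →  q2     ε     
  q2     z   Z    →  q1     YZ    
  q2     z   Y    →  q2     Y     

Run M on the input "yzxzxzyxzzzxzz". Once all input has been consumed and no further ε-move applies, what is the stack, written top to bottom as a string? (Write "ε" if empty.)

YYZ

(q0, yzxzxzyxzzzxzz, Z) ⊢ (q0, zxzxzyxzzzxzz, YZ) ⊢ (q1, xzxzyxzzzxzz, YZ) ⊢ (q0, zxzyxzzzxzz, YYZ) ⊢ (q1, xzyxzzzxzz, YYZ) ⊢ (q0, zyxzzzxzz, YYYZ) ⊢ (q1, yxzzzxzz, YYYZ) ⊢ (q2, xzzzxzz, YYYYZ) ⊢ (q2, zzzxzz, YYYZ) ⊢ (q2, zzxzz, YYYZ) ⊢ (q2, zxzz, YYYZ) ⊢ (q2, xzz, YYYZ) ⊢ (q2, zz, YYZ) ⊢ (q2, z, YYZ) ⊢ (q2, ε, YYZ)
All input consumed in state q2 with stack YYZ.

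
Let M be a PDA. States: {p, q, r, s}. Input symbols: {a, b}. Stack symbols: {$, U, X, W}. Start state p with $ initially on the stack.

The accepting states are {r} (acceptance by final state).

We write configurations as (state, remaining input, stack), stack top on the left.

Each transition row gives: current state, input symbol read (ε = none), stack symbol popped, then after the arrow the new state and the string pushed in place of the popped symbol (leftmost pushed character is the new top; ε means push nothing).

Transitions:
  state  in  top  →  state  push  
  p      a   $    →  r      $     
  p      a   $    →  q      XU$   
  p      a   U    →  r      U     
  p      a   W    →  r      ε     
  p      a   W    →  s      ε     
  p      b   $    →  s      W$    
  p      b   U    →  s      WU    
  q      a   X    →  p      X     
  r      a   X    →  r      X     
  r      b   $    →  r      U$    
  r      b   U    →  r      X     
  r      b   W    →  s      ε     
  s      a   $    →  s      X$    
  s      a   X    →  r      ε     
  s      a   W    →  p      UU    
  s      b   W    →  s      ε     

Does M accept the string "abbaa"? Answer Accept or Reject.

Accept

One accepting computation: (p, abbaa, $) ⊢ (r, bbaa, $) ⊢ (r, baa, U$) ⊢ (r, aa, X$) ⊢ (r, a, X$) ⊢ (r, ε, X$)
All input consumed and state r ∈ F.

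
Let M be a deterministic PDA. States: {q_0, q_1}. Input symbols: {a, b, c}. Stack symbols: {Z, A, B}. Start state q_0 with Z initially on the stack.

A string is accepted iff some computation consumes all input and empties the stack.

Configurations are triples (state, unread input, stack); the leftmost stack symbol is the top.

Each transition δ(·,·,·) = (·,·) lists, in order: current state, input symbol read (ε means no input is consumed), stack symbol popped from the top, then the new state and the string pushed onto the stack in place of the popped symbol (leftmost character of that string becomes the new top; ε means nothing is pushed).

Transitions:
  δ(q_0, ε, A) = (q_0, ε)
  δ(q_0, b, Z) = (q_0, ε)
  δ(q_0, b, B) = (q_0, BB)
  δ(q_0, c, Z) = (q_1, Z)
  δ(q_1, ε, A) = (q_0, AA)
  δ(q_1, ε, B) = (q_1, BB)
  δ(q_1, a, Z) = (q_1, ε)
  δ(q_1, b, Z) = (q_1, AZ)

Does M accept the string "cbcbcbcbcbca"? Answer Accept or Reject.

Accept

(q_0, cbcbcbcbcbca, Z)
  read c, top Z: go to q_1, push Z → (q_1, bcbcbcbcbca, Z)
  read b, top Z: go to q_1, push AZ → (q_1, cbcbcbcbca, AZ)
  ε-move, top A: go to q_0, push AA → (q_0, cbcbcbcbca, AAZ)
  ε-move, top A: go to q_0, push ε → (q_0, cbcbcbcbca, AZ)
  ε-move, top A: go to q_0, push ε → (q_0, cbcbcbcbca, Z)
  read c, top Z: go to q_1, push Z → (q_1, bcbcbcbca, Z)
  read b, top Z: go to q_1, push AZ → (q_1, cbcbcbca, AZ)
  ε-move, top A: go to q_0, push AA → (q_0, cbcbcbca, AAZ)
  ε-move, top A: go to q_0, push ε → (q_0, cbcbcbca, AZ)
  ε-move, top A: go to q_0, push ε → (q_0, cbcbcbca, Z)
  read c, top Z: go to q_1, push Z → (q_1, bcbcbca, Z)
  read b, top Z: go to q_1, push AZ → (q_1, cbcbca, AZ)
  ε-move, top A: go to q_0, push AA → (q_0, cbcbca, AAZ)
  ε-move, top A: go to q_0, push ε → (q_0, cbcbca, AZ)
  ε-move, top A: go to q_0, push ε → (q_0, cbcbca, Z)
  read c, top Z: go to q_1, push Z → (q_1, bcbca, Z)
  read b, top Z: go to q_1, push AZ → (q_1, cbca, AZ)
  ε-move, top A: go to q_0, push AA → (q_0, cbca, AAZ)
  ε-move, top A: go to q_0, push ε → (q_0, cbca, AZ)
  ε-move, top A: go to q_0, push ε → (q_0, cbca, Z)
  read c, top Z: go to q_1, push Z → (q_1, bca, Z)
  read b, top Z: go to q_1, push AZ → (q_1, ca, AZ)
  ε-move, top A: go to q_0, push AA → (q_0, ca, AAZ)
  ε-move, top A: go to q_0, push ε → (q_0, ca, AZ)
  ε-move, top A: go to q_0, push ε → (q_0, ca, Z)
  read c, top Z: go to q_1, push Z → (q_1, a, Z)
  read a, top Z: go to q_1, push ε → (q_1, ε, ε)
All input consumed and the stack is empty.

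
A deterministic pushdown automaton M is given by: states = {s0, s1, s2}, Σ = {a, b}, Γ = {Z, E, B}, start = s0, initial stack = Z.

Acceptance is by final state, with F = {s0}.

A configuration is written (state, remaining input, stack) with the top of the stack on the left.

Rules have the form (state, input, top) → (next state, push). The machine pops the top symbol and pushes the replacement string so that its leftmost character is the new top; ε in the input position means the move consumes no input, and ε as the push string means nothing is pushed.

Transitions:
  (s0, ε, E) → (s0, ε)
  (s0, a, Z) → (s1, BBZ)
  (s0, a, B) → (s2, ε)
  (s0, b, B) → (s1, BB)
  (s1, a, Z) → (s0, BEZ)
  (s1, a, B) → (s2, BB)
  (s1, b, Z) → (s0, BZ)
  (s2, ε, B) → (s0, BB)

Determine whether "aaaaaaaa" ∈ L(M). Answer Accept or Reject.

(s0, aaaaaaaa, Z)
  read a, top Z: go to s1, push BBZ → (s1, aaaaaaa, BBZ)
  read a, top B: go to s2, push BB → (s2, aaaaaa, BBBZ)
  ε-move, top B: go to s0, push BB → (s0, aaaaaa, BBBBZ)
  read a, top B: go to s2, push ε → (s2, aaaaa, BBBZ)
  ε-move, top B: go to s0, push BB → (s0, aaaaa, BBBBZ)
  read a, top B: go to s2, push ε → (s2, aaaa, BBBZ)
  ε-move, top B: go to s0, push BB → (s0, aaaa, BBBBZ)
  read a, top B: go to s2, push ε → (s2, aaa, BBBZ)
  ε-move, top B: go to s0, push BB → (s0, aaa, BBBBZ)
  read a, top B: go to s2, push ε → (s2, aa, BBBZ)
  ε-move, top B: go to s0, push BB → (s0, aa, BBBBZ)
  read a, top B: go to s2, push ε → (s2, a, BBBZ)
  ε-move, top B: go to s0, push BB → (s0, a, BBBBZ)
  read a, top B: go to s2, push ε → (s2, ε, BBBZ)
  ε-move, top B: go to s0, push BB → (s0, ε, BBBBZ)
All input consumed; state s0 ∈ F.

Accept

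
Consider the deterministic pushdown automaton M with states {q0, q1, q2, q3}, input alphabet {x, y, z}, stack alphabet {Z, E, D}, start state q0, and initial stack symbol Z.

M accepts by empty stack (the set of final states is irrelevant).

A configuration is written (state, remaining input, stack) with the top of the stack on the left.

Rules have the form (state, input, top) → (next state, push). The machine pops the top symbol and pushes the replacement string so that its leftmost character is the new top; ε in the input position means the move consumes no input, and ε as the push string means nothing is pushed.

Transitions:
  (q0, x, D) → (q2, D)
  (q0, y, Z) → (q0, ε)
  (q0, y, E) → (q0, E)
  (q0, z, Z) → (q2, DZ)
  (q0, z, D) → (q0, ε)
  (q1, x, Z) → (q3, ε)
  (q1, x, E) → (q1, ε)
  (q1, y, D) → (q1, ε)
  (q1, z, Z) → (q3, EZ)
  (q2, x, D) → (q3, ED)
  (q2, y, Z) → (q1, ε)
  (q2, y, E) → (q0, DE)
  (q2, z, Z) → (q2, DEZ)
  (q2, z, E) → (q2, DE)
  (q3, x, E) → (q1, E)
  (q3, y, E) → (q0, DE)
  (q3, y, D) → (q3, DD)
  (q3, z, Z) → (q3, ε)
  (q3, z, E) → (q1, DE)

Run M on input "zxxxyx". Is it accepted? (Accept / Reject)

Accept

(q0, zxxxyx, Z)
  read z, top Z: go to q2, push DZ → (q2, xxxyx, DZ)
  read x, top D: go to q3, push ED → (q3, xxyx, EDZ)
  read x, top E: go to q1, push E → (q1, xyx, EDZ)
  read x, top E: go to q1, push ε → (q1, yx, DZ)
  read y, top D: go to q1, push ε → (q1, x, Z)
  read x, top Z: go to q3, push ε → (q3, ε, ε)
All input consumed and the stack is empty.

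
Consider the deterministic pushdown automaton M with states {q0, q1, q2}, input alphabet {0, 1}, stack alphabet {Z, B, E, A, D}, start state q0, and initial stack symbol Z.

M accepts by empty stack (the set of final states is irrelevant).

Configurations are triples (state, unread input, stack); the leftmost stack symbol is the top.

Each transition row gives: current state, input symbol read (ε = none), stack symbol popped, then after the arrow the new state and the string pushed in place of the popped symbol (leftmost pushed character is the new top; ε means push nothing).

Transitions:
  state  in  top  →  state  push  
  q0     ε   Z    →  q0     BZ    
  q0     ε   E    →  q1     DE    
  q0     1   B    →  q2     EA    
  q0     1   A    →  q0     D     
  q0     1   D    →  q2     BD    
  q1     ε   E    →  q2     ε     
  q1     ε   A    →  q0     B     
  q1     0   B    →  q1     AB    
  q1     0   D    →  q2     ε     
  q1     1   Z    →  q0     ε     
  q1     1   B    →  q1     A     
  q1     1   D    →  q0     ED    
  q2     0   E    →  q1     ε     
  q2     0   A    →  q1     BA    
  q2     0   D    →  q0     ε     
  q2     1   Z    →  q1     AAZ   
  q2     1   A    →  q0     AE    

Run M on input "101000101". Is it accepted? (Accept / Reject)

(q0, 101000101, Z) ⊢ (q0, 101000101, BZ) ⊢ (q2, 01000101, EAZ) ⊢ (q1, 1000101, AZ) ⊢ (q0, 1000101, BZ) ⊢ (q2, 000101, EAZ) ⊢ (q1, 00101, AZ) ⊢ (q0, 00101, BZ)
No transition applies at (q0, 00101, BZ); input not fully consumed.

Reject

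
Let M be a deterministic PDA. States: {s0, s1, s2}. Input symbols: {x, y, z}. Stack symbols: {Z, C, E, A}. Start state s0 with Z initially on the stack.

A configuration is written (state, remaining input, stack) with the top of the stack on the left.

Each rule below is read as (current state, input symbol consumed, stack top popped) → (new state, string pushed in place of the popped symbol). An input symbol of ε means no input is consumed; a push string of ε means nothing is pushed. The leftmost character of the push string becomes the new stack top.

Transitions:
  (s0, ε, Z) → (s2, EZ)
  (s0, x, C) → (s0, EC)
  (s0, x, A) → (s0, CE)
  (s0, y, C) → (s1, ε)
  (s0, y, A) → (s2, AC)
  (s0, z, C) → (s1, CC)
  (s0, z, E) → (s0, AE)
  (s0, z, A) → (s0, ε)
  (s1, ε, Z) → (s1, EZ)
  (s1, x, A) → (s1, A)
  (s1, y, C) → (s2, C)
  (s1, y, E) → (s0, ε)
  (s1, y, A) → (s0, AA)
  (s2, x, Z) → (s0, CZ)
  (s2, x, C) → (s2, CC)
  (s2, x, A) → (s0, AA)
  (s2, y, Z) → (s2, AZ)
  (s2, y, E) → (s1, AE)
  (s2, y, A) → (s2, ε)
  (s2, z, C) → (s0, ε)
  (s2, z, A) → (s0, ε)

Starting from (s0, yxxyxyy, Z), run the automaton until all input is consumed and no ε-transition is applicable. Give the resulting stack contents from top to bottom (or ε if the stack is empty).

(s0, yxxyxyy, Z) ⊢ (s2, yxxyxyy, EZ) ⊢ (s1, xxyxyy, AEZ) ⊢ (s1, xyxyy, AEZ) ⊢ (s1, yxyy, AEZ) ⊢ (s0, xyy, AAEZ) ⊢ (s0, yy, CEAEZ) ⊢ (s1, y, EAEZ) ⊢ (s0, ε, AEZ)
All input consumed in state s0 with stack AEZ.

AEZ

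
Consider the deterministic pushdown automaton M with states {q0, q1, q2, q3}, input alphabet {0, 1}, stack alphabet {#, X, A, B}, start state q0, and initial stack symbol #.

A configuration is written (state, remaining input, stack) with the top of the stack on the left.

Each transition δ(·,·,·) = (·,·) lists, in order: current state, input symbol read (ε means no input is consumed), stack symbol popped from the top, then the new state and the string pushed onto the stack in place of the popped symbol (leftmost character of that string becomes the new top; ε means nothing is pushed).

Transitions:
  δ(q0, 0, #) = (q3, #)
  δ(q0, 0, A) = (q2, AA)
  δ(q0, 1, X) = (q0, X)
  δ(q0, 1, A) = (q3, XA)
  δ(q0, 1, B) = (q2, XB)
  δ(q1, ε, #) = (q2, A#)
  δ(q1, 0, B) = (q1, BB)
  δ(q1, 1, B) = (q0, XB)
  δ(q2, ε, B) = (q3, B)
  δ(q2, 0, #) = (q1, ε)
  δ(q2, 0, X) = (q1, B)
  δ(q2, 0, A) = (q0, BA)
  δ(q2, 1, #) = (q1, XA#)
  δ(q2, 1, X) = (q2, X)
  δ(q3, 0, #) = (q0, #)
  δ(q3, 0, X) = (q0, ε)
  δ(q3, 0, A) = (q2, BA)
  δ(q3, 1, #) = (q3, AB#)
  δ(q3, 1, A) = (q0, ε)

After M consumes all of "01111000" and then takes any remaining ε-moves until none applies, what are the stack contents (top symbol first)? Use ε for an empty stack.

BBBB#

(q0, 01111000, #) ⊢ (q3, 1111000, #) ⊢ (q3, 111000, AB#) ⊢ (q0, 11000, B#) ⊢ (q2, 1000, XB#) ⊢ (q2, 000, XB#) ⊢ (q1, 00, BB#) ⊢ (q1, 0, BBB#) ⊢ (q1, ε, BBBB#)
All input consumed in state q1 with stack BBBB#.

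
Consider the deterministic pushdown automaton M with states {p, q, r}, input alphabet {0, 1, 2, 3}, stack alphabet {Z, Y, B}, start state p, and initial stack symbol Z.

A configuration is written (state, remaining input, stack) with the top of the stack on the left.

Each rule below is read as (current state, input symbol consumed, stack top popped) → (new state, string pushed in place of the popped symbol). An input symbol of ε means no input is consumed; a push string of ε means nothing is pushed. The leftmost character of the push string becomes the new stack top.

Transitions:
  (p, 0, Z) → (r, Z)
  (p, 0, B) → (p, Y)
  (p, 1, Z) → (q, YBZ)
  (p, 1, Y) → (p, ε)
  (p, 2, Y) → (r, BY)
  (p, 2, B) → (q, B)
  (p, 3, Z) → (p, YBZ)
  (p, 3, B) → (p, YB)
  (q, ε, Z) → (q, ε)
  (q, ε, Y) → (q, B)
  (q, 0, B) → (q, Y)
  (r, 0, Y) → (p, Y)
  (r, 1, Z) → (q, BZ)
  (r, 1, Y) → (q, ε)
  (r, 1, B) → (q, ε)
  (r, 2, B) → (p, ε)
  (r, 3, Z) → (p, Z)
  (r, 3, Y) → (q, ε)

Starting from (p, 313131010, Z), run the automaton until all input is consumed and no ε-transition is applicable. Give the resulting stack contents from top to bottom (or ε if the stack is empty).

Z

(p, 313131010, Z) ⊢ (p, 13131010, YBZ) ⊢ (p, 3131010, BZ) ⊢ (p, 131010, YBZ) ⊢ (p, 31010, BZ) ⊢ (p, 1010, YBZ) ⊢ (p, 010, BZ) ⊢ (p, 10, YZ) ⊢ (p, 0, Z) ⊢ (r, ε, Z)
All input consumed in state r with stack Z.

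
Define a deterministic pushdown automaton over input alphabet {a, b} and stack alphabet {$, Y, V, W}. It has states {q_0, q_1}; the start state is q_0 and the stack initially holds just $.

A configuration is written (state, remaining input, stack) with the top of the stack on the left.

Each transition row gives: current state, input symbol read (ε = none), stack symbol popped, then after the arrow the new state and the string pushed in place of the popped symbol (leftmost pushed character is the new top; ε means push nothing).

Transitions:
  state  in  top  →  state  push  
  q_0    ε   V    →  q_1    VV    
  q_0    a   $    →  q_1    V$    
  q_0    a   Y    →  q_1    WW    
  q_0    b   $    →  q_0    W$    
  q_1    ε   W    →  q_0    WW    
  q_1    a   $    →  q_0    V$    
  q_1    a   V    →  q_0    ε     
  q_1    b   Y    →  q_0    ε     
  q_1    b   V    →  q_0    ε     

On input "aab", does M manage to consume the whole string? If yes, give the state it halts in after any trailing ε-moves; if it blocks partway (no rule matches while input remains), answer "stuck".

(q_0, aab, $)
  read a, top $: go to q_1, push V$ → (q_1, ab, V$)
  read a, top V: go to q_0, push ε → (q_0, b, $)
  read b, top $: go to q_0, push W$ → (q_0, ε, W$)
All input consumed; M is in state q_0.

q_0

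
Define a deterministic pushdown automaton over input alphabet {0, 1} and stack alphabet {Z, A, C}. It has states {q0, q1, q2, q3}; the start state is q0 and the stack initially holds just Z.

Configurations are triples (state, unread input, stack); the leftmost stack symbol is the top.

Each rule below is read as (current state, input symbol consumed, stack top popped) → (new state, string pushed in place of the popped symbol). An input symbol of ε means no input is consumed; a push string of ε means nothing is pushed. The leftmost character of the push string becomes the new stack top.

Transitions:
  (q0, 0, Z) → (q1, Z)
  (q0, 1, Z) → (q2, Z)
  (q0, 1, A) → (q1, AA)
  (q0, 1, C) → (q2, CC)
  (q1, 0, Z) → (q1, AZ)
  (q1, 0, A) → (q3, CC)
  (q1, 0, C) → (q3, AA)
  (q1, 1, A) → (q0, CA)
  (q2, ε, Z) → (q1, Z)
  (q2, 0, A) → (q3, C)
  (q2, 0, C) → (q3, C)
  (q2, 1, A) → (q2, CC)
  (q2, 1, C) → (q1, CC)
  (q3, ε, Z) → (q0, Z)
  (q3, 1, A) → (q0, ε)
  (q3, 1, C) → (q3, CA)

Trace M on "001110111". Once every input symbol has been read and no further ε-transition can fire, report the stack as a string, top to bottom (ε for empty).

(q0, 001110111, Z) ⊢ (q1, 01110111, Z) ⊢ (q1, 1110111, AZ) ⊢ (q0, 110111, CAZ) ⊢ (q2, 10111, CCAZ) ⊢ (q1, 0111, CCCAZ) ⊢ (q3, 111, AACCAZ) ⊢ (q0, 11, ACCAZ) ⊢ (q1, 1, AACCAZ) ⊢ (q0, ε, CAACCAZ)
All input consumed in state q0 with stack CAACCAZ.

CAACCAZ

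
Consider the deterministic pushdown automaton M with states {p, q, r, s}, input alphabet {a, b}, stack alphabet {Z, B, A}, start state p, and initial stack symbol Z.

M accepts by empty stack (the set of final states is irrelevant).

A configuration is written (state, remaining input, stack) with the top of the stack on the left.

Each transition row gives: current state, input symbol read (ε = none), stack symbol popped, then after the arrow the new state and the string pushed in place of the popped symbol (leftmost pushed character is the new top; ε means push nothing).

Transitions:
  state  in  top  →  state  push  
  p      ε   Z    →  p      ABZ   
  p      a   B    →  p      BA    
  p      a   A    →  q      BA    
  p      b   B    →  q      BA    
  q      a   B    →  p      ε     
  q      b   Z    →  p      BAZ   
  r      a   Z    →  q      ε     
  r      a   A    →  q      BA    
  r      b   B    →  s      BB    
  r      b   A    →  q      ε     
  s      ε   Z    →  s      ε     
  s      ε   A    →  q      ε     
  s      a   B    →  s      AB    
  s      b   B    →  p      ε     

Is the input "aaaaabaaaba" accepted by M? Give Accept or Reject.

(p, aaaaabaaaba, Z) ⊢ (p, aaaaabaaaba, ABZ) ⊢ (q, aaaabaaaba, BABZ) ⊢ (p, aaabaaaba, ABZ) ⊢ (q, aabaaaba, BABZ) ⊢ (p, abaaaba, ABZ) ⊢ (q, baaaba, BABZ)
No transition applies at (q, baaaba, BABZ); input not fully consumed.

Reject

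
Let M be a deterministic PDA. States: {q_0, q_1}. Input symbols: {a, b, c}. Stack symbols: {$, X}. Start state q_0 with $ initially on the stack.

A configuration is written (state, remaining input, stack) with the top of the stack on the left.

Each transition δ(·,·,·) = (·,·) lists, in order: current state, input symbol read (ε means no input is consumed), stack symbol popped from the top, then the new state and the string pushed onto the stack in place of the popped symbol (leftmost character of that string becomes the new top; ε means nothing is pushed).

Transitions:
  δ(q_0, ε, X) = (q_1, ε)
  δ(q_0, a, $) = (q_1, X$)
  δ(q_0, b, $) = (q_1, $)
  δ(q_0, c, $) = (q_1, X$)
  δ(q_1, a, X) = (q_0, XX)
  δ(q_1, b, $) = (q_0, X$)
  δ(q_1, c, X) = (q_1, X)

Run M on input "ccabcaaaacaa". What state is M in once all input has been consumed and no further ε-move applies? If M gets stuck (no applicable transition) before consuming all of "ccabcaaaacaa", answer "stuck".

stuck

(q_0, ccabcaaaacaa, $) ⊢ (q_1, cabcaaaacaa, X$) ⊢ (q_1, abcaaaacaa, X$) ⊢ (q_0, bcaaaacaa, XX$) ⊢ (q_1, bcaaaacaa, X$)
No transition for (q_1, b, top X); M blocks with input bcaaaacaa remaining.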